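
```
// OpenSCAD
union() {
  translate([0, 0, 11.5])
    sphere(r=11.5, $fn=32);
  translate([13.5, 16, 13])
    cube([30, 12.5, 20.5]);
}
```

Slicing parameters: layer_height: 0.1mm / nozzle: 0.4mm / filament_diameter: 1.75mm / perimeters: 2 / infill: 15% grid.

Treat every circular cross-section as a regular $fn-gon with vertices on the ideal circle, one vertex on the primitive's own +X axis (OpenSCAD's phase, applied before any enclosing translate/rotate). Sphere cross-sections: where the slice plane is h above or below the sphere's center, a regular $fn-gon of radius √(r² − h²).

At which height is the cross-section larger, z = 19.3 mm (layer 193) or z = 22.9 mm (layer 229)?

layer 193 (z = 19.3 mm)

Layer 193 (z = 19.3): the r=11.5 sphere slices to a regular 32-gon of circumradius 8.450 (√(r²−h²) with h=7.8 from center) (area = (32/2)·8.450²·sin(360°/32) = 222.90 mm²); the 30×12.5 cube at (13.5, 16) contributes its full rectangle (area 375.00 mm²); Combining (union): the 2 present regions are separate (no shared area or edge), so areas and boundary lengths simply add and each stays a separate island — area = 597.90 mm². So its area = 597.90 mm². Layer 229 (z = 22.9): the r=11.5 sphere contributes a regular 32-gon of circumradius √(11.5²−11.4²) = 1.513 (area = (32/2)·1.513²·sin(360°/32) = 7.15 mm²); the cube at (13.5, 16) (footprint 30×12.5) is included at this height (area 375.00 mm²); Merging all regions: the 2 present regions are separate (no shared area or edge), so areas and boundary lengths simply add and each stays a separate island — area = 382.15 mm². So its area = 382.15 mm². Layer 193 is larger (597.90 vs 382.15 mm²).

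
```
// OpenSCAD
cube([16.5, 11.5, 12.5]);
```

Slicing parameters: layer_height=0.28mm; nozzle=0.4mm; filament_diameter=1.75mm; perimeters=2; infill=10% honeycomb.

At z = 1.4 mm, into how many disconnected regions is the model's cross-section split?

At z = 1.4 mm: the 16.5×11.5 cube contributes its full rectangle. The result has 1 disconnected region.

1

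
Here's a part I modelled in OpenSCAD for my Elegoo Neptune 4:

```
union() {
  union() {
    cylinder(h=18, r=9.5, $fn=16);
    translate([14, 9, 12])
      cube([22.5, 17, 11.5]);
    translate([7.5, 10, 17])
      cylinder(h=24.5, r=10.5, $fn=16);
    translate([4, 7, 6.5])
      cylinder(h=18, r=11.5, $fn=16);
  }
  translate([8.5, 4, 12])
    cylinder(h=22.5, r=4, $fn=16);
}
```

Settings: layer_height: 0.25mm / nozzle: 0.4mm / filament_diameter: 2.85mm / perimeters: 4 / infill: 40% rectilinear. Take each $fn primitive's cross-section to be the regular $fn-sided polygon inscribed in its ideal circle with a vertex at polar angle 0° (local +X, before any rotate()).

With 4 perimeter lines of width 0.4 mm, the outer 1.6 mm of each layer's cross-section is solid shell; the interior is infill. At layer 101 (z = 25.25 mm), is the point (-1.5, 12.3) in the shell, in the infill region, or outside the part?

At z = 25.25 mm: the cylinder is not intersected at this z (z outside [0, 18]); the cube at (14, 9) is absent (z outside [12, 23.5]); the r=10.5 cylinder at (7.5, 10) contributes a regular 16-gon of circumradius 10.5; the cylinder at (4, 7) does not reach this height (z outside [6.5, 24.5]); Combining (union): only the r=10.5 cylinder at (7.5, 10) is present, so the union is just that shape — 1 connected region; the cylinder at (8.5, 4): section is a regular 16-gon, circumradius r=4; Combining (union): the r=4 cylinder at (8.5, 4) lies entirely inside that combined region, so the union is just that combined region — 1 connected region. Overall, the cross-section is a single solid region. The nearest boundary edge runs (-3.00, 10.00)→(-2.20, 14.02); distance from the point to it = 1.02 mm. The point is inside the cross-section, 1.02 mm from the nearest boundary — within the 1.6 mm shell band (4 × 0.4).

shell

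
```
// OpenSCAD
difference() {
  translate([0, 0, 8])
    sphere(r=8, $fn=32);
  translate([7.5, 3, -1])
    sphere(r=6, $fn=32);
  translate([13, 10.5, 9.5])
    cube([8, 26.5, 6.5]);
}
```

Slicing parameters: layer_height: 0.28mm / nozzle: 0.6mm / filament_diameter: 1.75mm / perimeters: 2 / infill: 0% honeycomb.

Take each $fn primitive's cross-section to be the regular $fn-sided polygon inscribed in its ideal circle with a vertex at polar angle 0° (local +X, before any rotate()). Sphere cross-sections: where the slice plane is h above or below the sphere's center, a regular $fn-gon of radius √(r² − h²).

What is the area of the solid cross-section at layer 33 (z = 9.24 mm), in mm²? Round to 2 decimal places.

194.97 mm²

At z = 9.24 mm: the r=8 sphere slices to a regular 32-gon of circumradius 7.903 (√(r²−h²) with h=1.24 from center) (area = (32/2)·7.903²·sin(360°/32) = 194.97 mm²); the sphere at (7.5, 3) is not intersected at this z (|z−center|=10.240 > r=6); the cube at (13, 10.5) is absent (z outside [9.5, 16]); After the difference (first − rest): none of the subtracted shapes is present at this height, so the r=8 sphere is unchanged — area = 194.97 mm². Overall, the cross-section is a single solid region. Net area = 194.97 mm².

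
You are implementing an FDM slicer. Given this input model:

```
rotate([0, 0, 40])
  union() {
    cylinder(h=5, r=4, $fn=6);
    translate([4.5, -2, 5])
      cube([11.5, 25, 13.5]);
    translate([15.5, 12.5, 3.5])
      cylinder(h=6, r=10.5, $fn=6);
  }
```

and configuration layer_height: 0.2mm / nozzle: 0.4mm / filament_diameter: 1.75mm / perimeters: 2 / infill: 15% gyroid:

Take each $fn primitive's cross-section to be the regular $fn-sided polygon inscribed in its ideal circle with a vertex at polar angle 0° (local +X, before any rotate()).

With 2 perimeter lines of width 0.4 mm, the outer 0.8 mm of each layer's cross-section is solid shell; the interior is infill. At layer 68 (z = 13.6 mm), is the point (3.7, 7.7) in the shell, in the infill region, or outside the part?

infill

At z = 13.6 mm: the cylinder is not intersected at this z (z outside [0, 5]); the 11.5×25 cube at (4.5, -2) contributes its full rectangle; the cylinder at (15.5, 12.5) is not intersected at this z (z outside [3.5, 9.5]); Merging all regions: only the 11.5×25 cube at (4.5, -2) is present, so the union is just that shape — 1 connected region; (rotated 40° about Z; rotation is an isometry so areas/perimeters/island counts are preserved). Overall, the cross-section is a single solid region. Undo the 40° rotation: the query point maps to (7.784, 3.520) in the un-rotated model frame. The nearest boundary edge runs (4.50, 23.00)→(4.50, -2.00); distance from the point to it = 3.28 mm. The point is inside the cross-section and 3.28 mm from the nearest boundary — more than the 0.8 mm shell width (2 × 0.4), so it's in the infill interior.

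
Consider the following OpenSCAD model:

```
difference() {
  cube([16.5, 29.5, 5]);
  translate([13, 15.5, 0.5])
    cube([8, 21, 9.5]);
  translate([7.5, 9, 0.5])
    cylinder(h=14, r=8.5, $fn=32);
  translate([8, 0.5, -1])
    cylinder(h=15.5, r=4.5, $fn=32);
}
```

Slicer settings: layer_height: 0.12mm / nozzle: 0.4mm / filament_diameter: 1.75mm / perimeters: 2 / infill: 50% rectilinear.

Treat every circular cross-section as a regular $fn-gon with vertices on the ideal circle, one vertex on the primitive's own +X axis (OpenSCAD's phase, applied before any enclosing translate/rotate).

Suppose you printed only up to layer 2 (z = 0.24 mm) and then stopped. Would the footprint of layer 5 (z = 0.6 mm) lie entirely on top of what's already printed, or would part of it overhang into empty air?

Compare the two slices. At z = 0.24: the cube (footprint 16.5×29.5) is included at this height (area 486.75 mm²); the cube at (13, 15.5) does not reach this height (z outside [0.5, 10]); the cylinder at (7.5, 9) does not reach this height (z outside [0.5, 14.5]); the cylinder at (8, 0.5): section is a regular 32-gon, circumradius r=4.5 (area = (32/2)·4.500²·sin(360°/32) = 63.21 mm²); Taking the first minus the rest: starting from the 16.5×29.5 cube (486.75 mm²), the r=4.5 cylinder at (8, 0.5) partially overlaps it — only the 36.08 mm² overlap (of its 63.21 mm²) is removed, clipping the outline — area = 450.67 mm². At z = 0.6: the cube is present — its section is the full 16.5×29.5 rectangle (area 486.75 mm²); the 8×21 cube at (13, 15.5) contributes its full rectangle (area 168.00 mm²); the r=8.5 cylinder at (7.5, 9) contributes a regular 32-gon of circumradius 8.5 (area = (32/2)·8.500²·sin(360°/32) = 225.52 mm²); the r=4.5 cylinder at (8, 0.5) contributes a regular 32-gon of circumradius 4.5 (area = (32/2)·4.500²·sin(360°/32) = 63.21 mm²); After the difference (first − rest): starting from the 16.5×29.5 cube (486.75 mm²), the 8×21 cube at (13, 15.5) partially overlaps it — only the 49.00 mm² overlap (of its 168.00 mm²) is removed, clipping the outline; the r=8.5 cylinder at (7.5, 9) partially overlaps it — only the 220.35 mm² overlap (of its 225.52 mm²) is removed, clipping the outline; the r=4.5 cylinder at (8, 0.5) partially overlaps it — only the 8.41 mm² overlap (of its 63.21 mm²) is removed, clipping the outline — area = 208.99 mm². Checking containment: the cross-section at z = 0.6 is a subset of the cross-section at z = 0.24.

entirely on top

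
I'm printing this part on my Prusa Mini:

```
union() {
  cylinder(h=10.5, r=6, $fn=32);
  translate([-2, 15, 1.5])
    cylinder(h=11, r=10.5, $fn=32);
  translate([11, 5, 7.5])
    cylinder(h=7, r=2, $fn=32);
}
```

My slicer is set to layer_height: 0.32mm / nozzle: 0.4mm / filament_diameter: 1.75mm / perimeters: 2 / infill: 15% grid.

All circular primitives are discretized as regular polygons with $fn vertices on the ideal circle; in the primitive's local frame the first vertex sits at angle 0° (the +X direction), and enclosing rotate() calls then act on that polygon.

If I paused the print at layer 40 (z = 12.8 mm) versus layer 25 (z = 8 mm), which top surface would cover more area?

Layer 40 (z = 12.8): the cylinder is not intersected at this z (z outside [0, 10.5]); the cylinder at (-2, 15) is absent (z outside [1.5, 12.5]); the r=2 cylinder at (11, 5) gives a regular 32-gon of circumradius 2 (constant along its height) (area = (32/2)·2.000²·sin(360°/32) = 12.49 mm²); Merging all regions: only the r=2 cylinder at (11, 5) is present, so the union is just that shape — area = 12.49 mm². So its area = 12.49 mm². Layer 25 (z = 8): the cylinder: section is a regular 32-gon, circumradius r=6 (area = (32/2)·6.000²·sin(360°/32) = 112.37 mm²); the r=10.5 cylinder at (-2, 15) contributes a regular 32-gon of circumradius 10.5 (area = (32/2)·10.500²·sin(360°/32) = 344.14 mm²); the cylinder at (11, 5): section is a regular 32-gon, circumradius r=2 (area = (32/2)·2.000²·sin(360°/32) = 12.49 mm²); Combining (union): the regions partially overlap — summed areas 469.00 mm² minus the doubly-counted overlap 5.46 mm² gives 463.54 mm² — area = 463.54 mm². So its area = 463.54 mm². Layer 25 is larger (463.54 vs 12.49 mm²).

layer 25 (z = 8 mm)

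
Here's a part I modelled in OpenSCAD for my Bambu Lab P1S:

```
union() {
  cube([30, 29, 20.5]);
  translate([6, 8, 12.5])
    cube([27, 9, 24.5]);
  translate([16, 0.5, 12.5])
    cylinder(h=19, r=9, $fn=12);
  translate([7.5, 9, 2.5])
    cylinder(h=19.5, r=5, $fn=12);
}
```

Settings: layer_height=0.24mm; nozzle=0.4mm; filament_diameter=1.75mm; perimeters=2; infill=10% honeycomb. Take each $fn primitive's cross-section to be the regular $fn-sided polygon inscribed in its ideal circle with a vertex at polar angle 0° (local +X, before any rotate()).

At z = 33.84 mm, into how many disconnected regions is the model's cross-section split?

At z = 33.84 mm: the cube is absent (z outside [0, 20.5]); the cube at (6, 8) is present — its section is the full 27×9 rectangle; the cylinder at (16, 0.5) does not reach this height (z outside [12.5, 31.5]); the cylinder at (7.5, 9) is not intersected at this z (z outside [2.5, 22]); Merging all regions: only the 27×9 cube at (6, 8) is present, so the union is just that shape — 1 connected region. The result has 1 disconnected region.

1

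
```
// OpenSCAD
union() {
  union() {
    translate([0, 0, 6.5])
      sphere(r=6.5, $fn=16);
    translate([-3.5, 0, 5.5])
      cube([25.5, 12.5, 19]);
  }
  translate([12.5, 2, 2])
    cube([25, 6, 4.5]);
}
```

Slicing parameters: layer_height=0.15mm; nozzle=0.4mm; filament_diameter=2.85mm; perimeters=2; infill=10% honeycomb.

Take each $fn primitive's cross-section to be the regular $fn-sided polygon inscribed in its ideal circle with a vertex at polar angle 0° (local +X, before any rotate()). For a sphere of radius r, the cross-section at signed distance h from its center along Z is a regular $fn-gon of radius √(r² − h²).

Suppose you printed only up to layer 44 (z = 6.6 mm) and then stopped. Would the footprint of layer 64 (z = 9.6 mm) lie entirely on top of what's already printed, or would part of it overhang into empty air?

entirely on top

Compare the two slices. At z = 6.6: the sphere: section is a regular 16-gon, circumradius = √(r²−h²) = √(6.5²−0.1²) = 6.499 (area = (16/2)·6.499²·sin(360°/16) = 129.32 mm²); the cube at (-3.5, 0) is present — its section is the full 25.5×12.5 rectangle (area 318.75 mm²); Combining (union): the regions partially overlap — summed areas 448.07 mm² minus the doubly-counted overlap 53.62 mm² gives 394.45 mm² — area = 394.45 mm²; the cube at (12.5, 2) is absent (z outside [2, 6.5]); Merging all regions: only the result so far is present, so the union is just that shape — area = 394.45 mm². At z = 9.6: the sphere: section is a regular 16-gon, circumradius = √(r²−h²) = √(6.5²−3.1²) = 5.713 (area = (16/2)·5.713²·sin(360°/16) = 99.93 mm²); the cube at (-3.5, 0) (footprint 25.5×12.5) is included at this height (area 318.75 mm²); Taking the union: the regions partially overlap — summed areas 418.68 mm² minus the doubly-counted overlap 43.35 mm² gives 375.32 mm² — area = 375.32 mm²; the cube at (12.5, 2) is absent (z outside [2, 6.5]); Merging all regions: only that combined region is present, so the union is just that shape — area = 375.32 mm². Checking containment: the cross-section at z = 9.6 is a subset of the cross-section at z = 6.6.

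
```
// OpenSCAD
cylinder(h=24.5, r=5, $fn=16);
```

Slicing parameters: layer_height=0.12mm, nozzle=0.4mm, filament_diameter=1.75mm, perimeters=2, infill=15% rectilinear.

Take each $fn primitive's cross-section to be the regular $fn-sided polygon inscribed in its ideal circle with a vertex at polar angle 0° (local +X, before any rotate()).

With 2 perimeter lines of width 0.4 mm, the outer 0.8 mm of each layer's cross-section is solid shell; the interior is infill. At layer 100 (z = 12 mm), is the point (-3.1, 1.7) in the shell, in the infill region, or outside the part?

infill

At z = 12 mm: the r=5 cylinder gives a regular 16-gon of circumradius 5 (constant along its height). Overall, the cross-section is a single solid region. The nearest boundary edge runs (-3.54, 3.54)→(-4.62, 1.91); distance from the point to it = 1.38 mm. The point is inside the cross-section and 1.38 mm from the nearest boundary — more than the 0.8 mm shell width (2 × 0.4), so it's in the infill interior.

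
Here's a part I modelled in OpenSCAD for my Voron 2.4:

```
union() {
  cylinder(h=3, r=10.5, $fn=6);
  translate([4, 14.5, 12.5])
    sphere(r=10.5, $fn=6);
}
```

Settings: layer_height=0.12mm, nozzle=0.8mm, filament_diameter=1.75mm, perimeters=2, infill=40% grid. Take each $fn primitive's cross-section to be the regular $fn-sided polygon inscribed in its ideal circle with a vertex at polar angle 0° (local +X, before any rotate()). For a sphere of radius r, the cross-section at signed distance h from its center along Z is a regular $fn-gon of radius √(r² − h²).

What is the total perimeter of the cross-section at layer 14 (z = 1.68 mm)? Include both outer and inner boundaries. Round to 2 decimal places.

63.00 mm

At z = 1.68 mm: the r=10.5 cylinder gives a regular 6-gon of circumradius 10.5 (constant along its height) (perimeter = 2·6·10.500·sin(180°/6) = 63.00 mm); the sphere at (4, 14.5) is not intersected at this z (|z−center|=10.820 > r=10.5); Taking the union: only the r=10.5 cylinder is present, so the union is just that shape — boundary = 63.00 mm. Overall, the cross-section is a single solid region. Total boundary length (outer) = 63.00 mm.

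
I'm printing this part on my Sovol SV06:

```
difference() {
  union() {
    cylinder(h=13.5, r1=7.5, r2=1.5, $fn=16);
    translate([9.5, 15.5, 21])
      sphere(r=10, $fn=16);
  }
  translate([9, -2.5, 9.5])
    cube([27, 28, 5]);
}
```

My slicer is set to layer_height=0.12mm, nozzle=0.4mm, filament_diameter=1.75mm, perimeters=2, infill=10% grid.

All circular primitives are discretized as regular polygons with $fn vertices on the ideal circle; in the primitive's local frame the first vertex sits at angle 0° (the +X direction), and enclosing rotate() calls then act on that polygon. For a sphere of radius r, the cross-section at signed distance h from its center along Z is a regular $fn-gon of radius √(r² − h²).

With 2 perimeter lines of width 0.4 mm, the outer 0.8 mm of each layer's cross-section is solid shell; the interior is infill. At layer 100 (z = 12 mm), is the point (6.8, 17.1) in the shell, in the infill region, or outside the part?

infill

At z = 12 mm: the cone contributes a regular 16-gon of circumradius 2.167 (interpolated between r1=7.5 and r2=1.5 at t=0.889); the r=10 sphere at (9.5, 15.5) slices to a regular 16-gon of circumradius 4.359 (√(r²−h²) with h=9 from center); Merging all regions: the 2 present regions are separate (no shared area or edge), so areas and boundary lengths simply add and each stays a separate island — 2 connected regions; the cube at (9, -2.5) (footprint 27×28) is included at this height; After the difference (first − rest): starting from that combined region, the 27×28 cube at (9, -2.5) partially overlaps it — only the 33.39 mm² overlap (of its 756.00 mm²) is removed, clipping the outline — 2 connected regions. Overall, the cross-section has 2 separate islands. The nearest boundary edge runs (5.47, 17.17)→(6.42, 18.58); distance from the point to it = 1.14 mm. (Shell/infill is judged within the island containing the point — the largest one.) The point is inside the cross-section and 1.14 mm from the nearest boundary — more than the 0.8 mm shell width (2 × 0.4), so it's in the infill interior.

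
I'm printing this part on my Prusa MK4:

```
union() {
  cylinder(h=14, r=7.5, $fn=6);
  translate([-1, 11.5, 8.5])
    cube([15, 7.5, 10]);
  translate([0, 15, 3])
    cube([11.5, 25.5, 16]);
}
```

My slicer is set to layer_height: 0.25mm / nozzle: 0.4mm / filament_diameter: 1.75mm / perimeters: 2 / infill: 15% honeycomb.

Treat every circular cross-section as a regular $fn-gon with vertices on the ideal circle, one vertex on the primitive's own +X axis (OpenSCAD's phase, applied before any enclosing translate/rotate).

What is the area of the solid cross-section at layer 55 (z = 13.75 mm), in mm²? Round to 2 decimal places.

505.89 mm²

At z = 13.75 mm: the r=7.5 cylinder contributes a regular 6-gon of circumradius 7.5 (area = (6/2)·7.500²·sin(360°/6) = 146.14 mm²); the cube at (-1, 11.5) (footprint 15×7.5) is included at this height (area 112.50 mm²); the cube at (0, 15) (footprint 11.5×25.5) is included at this height (area 293.25 mm²); Merging all regions: the regions partially overlap — summed areas 551.89 mm² minus the doubly-counted overlap 46.00 mm² gives 505.89 mm² — area = 505.89 mm². Overall, the cross-section has 2 separate islands. Net area = 505.89 mm².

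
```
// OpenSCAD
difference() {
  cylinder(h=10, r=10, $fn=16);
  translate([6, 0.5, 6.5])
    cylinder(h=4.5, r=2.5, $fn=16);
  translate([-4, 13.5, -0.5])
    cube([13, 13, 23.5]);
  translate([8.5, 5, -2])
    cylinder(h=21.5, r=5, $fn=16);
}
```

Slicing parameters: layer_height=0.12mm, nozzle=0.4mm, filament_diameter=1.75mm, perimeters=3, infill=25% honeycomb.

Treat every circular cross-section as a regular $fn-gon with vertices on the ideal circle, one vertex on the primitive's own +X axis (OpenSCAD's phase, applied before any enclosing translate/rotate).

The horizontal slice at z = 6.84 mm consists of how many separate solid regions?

At z = 6.84 mm: the r=10 cylinder contributes a regular 16-gon of circumradius 10; the cylinder at (6, 0.5): section is a regular 16-gon, circumradius r=2.5; the cube at (-4, 13.5) is present — its section is the full 13×13 rectangle; the cylinder at (8.5, 5): section is a regular 16-gon, circumradius r=5; After the difference (first − rest): starting from the r=10 cylinder, the r=2.5 cylinder at (6, 0.5) lies wholly inside it (removes its full 19.13 mm² and its 15.61 mm outline becomes a hole wall); the 13×13 cube at (-4, 13.5) misses the remaining region (no effect); the r=5 cylinder at (8.5, 5) partially overlaps it — only the 26.67 mm² overlap (of its 76.54 mm²) is removed, clipping the outline — 1 connected region. The result has 1 disconnected region.

1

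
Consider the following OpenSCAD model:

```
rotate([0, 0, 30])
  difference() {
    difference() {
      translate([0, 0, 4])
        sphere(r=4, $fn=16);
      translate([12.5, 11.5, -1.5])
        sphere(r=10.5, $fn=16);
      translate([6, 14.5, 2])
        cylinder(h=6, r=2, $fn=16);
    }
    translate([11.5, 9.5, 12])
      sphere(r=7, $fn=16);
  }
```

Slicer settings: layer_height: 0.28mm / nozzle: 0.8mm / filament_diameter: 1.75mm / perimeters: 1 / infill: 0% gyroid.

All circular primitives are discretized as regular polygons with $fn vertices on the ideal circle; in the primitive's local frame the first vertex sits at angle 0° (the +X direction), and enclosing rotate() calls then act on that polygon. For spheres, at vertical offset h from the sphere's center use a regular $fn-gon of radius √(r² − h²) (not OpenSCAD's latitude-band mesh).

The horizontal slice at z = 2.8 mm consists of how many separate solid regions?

1

At z = 2.8 mm: the sphere: section is a regular 16-gon, circumradius = √(r²−h²) = √(4²−1.2²) = 3.816; the sphere at (12.5, 11.5): section is a regular 16-gon, circumradius = √(r²−h²) = √(10.5²−4.3²) = 9.579; the r=2 cylinder at (6, 14.5) gives a regular 16-gon of circumradius 2 (constant along its height); Subtracting the remaining from the first: starting from the r=4 sphere, the r=10.5 sphere at (12.5, 11.5) misses the remaining region (no effect); the r=2 cylinder at (6, 14.5) misses the remaining region (no effect) — 1 connected region; the sphere at (11.5, 9.5) is not intersected at this z (|z−center|=9.200 > r=7); Taking the first minus the rest: none of the subtracted shapes is present at this height, so the result so far is unchanged — 1 connected region; (whole slice rotated 30° about Z — lengths, areas and connectivity unchanged). The result has 1 disconnected region.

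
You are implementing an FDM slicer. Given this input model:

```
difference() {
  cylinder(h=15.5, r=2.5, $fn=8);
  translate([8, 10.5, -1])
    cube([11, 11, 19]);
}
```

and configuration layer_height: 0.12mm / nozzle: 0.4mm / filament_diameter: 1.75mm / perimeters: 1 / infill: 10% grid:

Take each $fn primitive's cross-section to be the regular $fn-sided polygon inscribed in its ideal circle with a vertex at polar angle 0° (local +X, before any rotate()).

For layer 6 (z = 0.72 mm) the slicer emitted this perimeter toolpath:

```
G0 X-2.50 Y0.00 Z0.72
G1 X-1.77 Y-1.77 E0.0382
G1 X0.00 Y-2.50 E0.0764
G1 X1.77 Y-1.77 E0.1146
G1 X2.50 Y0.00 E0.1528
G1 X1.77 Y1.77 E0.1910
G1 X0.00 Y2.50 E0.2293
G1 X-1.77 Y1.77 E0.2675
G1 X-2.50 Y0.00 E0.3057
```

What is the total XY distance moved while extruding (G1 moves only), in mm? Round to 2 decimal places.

Sum the Euclidean lengths of each G1 segment: total = 15.32 mm.

15.32 mm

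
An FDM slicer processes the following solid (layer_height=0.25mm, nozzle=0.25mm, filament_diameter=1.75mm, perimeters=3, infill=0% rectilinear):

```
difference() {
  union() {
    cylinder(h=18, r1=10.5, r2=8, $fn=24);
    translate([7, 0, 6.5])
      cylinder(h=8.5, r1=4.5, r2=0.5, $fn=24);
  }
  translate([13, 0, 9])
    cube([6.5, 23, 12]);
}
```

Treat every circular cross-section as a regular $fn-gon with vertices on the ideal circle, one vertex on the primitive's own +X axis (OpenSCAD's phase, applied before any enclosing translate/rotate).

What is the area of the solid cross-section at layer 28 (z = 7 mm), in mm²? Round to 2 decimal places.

At z = 7 mm: the cone (r1=10.5→r2=8) has section circumradius 9.528 here — a regular 24-gon (area = (24/2)·9.528²·sin(360°/24) = 281.94 mm²); the cone at (7, 0) contributes a regular 24-gon of circumradius 4.265 (interpolated between r1=4.5 and r2=0.5 at t=0.059) (area = (24/2)·4.265²·sin(360°/24) = 56.49 mm²); Combining (union): the regions partially overlap — summed areas 338.43 mm² minus the doubly-counted overlap 46.14 mm² gives 292.29 mm² — area = 292.29 mm²; the cube at (13, 0) is not intersected at this z (z outside [9, 21]); After the difference (first − rest): none of the subtracted shapes is present at this height, so the result so far is unchanged — area = 292.29 mm². Overall, the cross-section is a single solid region. Net area = 292.29 mm².

292.29 mm²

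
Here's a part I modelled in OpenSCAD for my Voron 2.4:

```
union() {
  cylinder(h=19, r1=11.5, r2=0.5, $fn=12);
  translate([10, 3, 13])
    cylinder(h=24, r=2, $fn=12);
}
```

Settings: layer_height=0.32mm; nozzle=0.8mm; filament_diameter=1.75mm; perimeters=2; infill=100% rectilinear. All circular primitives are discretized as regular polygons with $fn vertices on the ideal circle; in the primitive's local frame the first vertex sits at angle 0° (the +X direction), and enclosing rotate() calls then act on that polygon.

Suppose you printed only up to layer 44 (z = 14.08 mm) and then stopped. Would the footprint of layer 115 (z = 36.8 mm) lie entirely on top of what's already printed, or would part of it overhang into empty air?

Compare the two slices. At z = 14.08: the cone: at t=0.741 of its height the radius interpolates to r₁+(r₂−r₁)t = 3.348, giving a regular 12-gon of that circumradius (area = (12/2)·3.348²·sin(360°/12) = 33.64 mm²); the cylinder at (10, 3): section is a regular 12-gon, circumradius r=2 (area = (12/2)·2.000²·sin(360°/12) = 12.00 mm²); Combining (union): the 2 present regions are separate (no shared area or edge), so areas and boundary lengths simply add and each stays a separate island — area = 45.64 mm². At z = 36.8: the cone is absent (z outside [0, 19]); the cylinder at (10, 3): section is a regular 12-gon, circumradius r=2 (area = (12/2)·2.000²·sin(360°/12) = 12.00 mm²); Taking the union: only the r=2 cylinder at (10, 3) is present, so the union is just that shape — area = 12.00 mm². Checking containment: the cross-section at z = 36.8 is a subset of the cross-section at z = 14.08.

entirely on top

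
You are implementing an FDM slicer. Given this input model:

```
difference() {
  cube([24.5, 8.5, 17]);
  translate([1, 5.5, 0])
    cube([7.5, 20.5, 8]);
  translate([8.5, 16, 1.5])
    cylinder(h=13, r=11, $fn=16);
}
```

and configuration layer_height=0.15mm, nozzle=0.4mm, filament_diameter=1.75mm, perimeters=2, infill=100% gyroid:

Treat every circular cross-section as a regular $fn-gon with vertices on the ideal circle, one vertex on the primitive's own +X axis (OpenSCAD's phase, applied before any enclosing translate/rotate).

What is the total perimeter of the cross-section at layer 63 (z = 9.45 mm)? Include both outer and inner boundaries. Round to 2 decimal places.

67.91 mm

At z = 9.45 mm: the cube is present — its section is the full 24.5×8.5 rectangle (perimeter 66.00 mm); the cube at (1, 5.5) is not intersected at this z (z outside [0, 8]); the r=11 cylinder at (8.5, 16) gives a regular 16-gon of circumradius 11 (constant along its height) (perimeter = 2·16·11.000·sin(180°/16) = 68.67 mm); Taking the first minus the rest: starting from the 24.5×8.5 cube, the r=11 cylinder at (8.5, 16) partially overlaps it — only the 36.49 mm² overlap (of its 370.44 mm²) is removed, clipping the outline — boundary = 67.91 mm. Overall, the cross-section is a single solid region. Total boundary length (outer) = 67.91 mm.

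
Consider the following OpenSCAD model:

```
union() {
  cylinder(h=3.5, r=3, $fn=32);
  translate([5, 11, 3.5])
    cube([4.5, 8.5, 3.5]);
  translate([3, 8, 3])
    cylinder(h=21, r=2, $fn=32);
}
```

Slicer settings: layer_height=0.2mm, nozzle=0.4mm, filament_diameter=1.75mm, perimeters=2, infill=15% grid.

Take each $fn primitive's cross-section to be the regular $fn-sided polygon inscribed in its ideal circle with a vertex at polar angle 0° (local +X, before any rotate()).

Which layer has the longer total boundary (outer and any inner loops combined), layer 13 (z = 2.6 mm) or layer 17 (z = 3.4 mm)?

layer 17 (z = 3.4 mm)

Layer 13 (z = 2.6): the r=3 cylinder contributes a regular 32-gon of circumradius 3 (perimeter = 2·32·3.000·sin(180°/32) = 18.82 mm); the cube at (5, 11) is absent (z outside [3.5, 7]); the cylinder at (3, 8) is not intersected at this z (z outside [3, 24]); Combining (union): only the r=3 cylinder is present, so the union is just that shape — boundary = 18.82 mm. So its perimeter = 18.82 mm. Layer 17 (z = 3.4): the cylinder: section is a regular 32-gon, circumradius r=3 (perimeter = 2·32·3.000·sin(180°/32) = 18.82 mm); the cube at (5, 11) is absent (z outside [3.5, 7]); the r=2 cylinder at (3, 8) gives a regular 32-gon of circumradius 2 (constant along its height) (perimeter = 2·32·2.000·sin(180°/32) = 12.55 mm); Combining (union): the 2 present regions are separate (no shared area or edge), so areas and boundary lengths simply add and each stays a separate island — boundary = 31.37 mm. So its perimeter = 31.37 mm. Layer 17 is larger (31.37 vs 18.82 mm).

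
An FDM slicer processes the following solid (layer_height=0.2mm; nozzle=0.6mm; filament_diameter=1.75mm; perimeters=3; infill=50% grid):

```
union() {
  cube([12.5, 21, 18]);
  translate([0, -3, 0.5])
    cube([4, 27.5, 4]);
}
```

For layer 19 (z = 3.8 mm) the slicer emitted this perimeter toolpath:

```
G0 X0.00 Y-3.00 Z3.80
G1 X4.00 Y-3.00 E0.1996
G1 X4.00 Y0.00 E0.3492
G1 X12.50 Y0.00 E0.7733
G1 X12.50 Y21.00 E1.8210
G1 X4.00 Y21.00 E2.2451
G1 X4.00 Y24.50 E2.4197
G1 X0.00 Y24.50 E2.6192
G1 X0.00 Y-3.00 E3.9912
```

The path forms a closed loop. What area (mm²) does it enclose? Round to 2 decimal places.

Apply the shoelace formula to the sequence of (X, Y) vertices; enclosed area = 288.50 mm².

288.50 mm²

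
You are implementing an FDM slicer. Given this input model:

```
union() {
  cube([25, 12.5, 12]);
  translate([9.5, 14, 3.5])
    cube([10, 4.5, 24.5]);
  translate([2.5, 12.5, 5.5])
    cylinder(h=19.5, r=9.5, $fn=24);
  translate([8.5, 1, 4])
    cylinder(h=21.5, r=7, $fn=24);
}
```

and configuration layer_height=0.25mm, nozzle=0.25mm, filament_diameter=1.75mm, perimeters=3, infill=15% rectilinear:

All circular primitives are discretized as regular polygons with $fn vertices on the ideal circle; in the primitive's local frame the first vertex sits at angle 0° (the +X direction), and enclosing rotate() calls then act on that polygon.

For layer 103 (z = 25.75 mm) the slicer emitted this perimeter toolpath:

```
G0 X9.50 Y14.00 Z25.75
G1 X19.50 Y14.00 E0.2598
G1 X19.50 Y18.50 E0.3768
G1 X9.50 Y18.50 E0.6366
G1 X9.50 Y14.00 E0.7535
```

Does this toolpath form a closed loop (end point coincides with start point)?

Start point (G0): (9.50, 14.00). End point (last G1): the path returns to the start — closed.

yes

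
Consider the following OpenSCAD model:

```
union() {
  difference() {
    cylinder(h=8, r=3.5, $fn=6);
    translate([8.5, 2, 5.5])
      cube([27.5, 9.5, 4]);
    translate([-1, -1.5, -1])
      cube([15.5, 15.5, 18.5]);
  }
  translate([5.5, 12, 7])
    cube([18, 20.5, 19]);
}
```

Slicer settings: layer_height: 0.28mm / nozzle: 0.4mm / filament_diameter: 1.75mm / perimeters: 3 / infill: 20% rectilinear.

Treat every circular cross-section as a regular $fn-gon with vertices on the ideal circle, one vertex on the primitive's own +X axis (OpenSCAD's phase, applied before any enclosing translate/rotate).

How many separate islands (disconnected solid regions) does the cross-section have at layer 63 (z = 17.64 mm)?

1

At z = 17.64 mm: the cylinder is not intersected at this z (z outside [0, 8]); the cube at (8.5, 2) is not intersected at this z (z outside [5.5, 9.5]); the cube at (-1, -1.5) is not intersected at this z (z outside [-1, 17.5]); After the difference (first − rest): the first operand is absent here, so nothing remains; the 18×20.5 cube at (5.5, 12) contributes its full rectangle; Combining (union): only the 18×20.5 cube at (5.5, 12) is present, so the union is just that shape — 1 connected region. Overall, the cross-section is a single solid region. Island count = 1.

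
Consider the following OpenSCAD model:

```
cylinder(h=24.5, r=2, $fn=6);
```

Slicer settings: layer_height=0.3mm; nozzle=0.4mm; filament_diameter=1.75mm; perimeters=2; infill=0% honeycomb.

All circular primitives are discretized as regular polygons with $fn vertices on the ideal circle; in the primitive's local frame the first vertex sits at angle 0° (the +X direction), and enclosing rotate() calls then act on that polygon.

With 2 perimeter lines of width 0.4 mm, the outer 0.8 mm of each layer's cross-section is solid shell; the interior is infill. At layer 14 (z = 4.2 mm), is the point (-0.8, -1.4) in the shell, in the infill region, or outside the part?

shell

At z = 4.2 mm: the r=2 cylinder contributes a regular 6-gon of circumradius 2. Overall, the cross-section is a single solid region. The nearest boundary edge runs (-1.00, -1.73)→(1.00, -1.73); distance from the point to it = 0.33 mm. The point is inside the cross-section, 0.33 mm from the nearest boundary — within the 0.8 mm shell band (2 × 0.4).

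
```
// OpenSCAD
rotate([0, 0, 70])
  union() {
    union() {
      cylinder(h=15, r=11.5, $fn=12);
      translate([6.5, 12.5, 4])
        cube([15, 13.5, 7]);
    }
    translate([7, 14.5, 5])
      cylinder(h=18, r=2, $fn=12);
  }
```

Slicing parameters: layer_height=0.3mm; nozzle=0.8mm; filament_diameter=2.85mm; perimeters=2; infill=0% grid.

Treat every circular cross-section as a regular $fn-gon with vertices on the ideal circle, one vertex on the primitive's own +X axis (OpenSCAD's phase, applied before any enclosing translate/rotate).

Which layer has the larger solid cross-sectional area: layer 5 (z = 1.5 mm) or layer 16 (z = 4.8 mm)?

layer 16 (z = 4.8 mm)

Layer 5 (z = 1.5): the cylinder: section is a regular 12-gon, circumradius r=11.5 (area = (12/2)·11.500²·sin(360°/12) = 396.75 mm²); the cube at (6.5, 12.5) is not intersected at this z (z outside [4, 11]); Merging all regions: only the r=11.5 cylinder is present, so the union is just that shape — area = 396.75 mm²; the cylinder at (7, 14.5) is not intersected at this z (z outside [5, 23]); Combining (union): only that combined region is present, so the union is just that shape — area = 396.75 mm²; (whole slice rotated 70° about Z — lengths, areas and connectivity unchanged). So its area = 396.75 mm². Layer 16 (z = 4.8): the cylinder: section is a regular 12-gon, circumradius r=11.5 (area = (12/2)·11.500²·sin(360°/12) = 396.75 mm²); the cube at (6.5, 12.5) (footprint 15×13.5) is included at this height (area 202.50 mm²); Taking the union: the 2 present regions are separate (no shared area or edge), so areas and boundary lengths simply add and each stays a separate island — area = 599.25 mm²; the cylinder at (7, 14.5) does not reach this height (z outside [5, 23]); Taking the union: only the result so far is present, so the union is just that shape — area = 599.25 mm²; (whole slice rotated 70° about Z — lengths, areas and connectivity unchanged). So its area = 599.25 mm². Layer 16 is larger (599.25 vs 396.75 mm²).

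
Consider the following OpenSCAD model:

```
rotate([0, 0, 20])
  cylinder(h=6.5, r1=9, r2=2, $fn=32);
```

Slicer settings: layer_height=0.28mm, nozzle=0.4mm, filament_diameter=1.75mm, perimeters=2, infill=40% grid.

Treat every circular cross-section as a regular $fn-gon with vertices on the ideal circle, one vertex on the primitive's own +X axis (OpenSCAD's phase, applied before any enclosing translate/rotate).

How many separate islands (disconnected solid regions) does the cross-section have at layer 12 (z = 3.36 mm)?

1

At z = 3.36 mm: the cone contributes a regular 32-gon of circumradius 5.382 (interpolated between r1=9 and r2=2 at t=0.517); (whole slice rotated 20° about Z — lengths, areas and connectivity unchanged). Overall, the cross-section is a single solid region. Island count = 1.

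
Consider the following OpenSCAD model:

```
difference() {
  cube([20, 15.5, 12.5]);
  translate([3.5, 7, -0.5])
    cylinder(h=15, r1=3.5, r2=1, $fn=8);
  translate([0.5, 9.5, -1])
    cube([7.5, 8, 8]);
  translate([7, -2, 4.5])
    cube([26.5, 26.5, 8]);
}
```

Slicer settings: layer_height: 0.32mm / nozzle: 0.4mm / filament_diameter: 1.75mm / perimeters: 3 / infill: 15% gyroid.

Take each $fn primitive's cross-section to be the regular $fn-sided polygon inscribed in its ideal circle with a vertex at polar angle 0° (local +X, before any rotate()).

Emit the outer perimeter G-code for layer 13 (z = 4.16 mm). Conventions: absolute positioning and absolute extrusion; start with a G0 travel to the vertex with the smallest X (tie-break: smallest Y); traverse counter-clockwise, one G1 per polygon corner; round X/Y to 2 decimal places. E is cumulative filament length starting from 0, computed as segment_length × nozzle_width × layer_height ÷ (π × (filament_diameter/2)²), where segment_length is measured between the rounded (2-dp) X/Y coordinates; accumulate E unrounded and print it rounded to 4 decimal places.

At z = 4.16 mm: the cube (footprint 20×15.5) is included at this height; the cone at (3.5, 7): at t=0.311 of its height the radius interpolates to r₁+(r₂−r₁)t = 2.723, giving a regular 8-gon of that circumradius; the 7.5×8 cube at (0.5, 9.5) contributes its full rectangle; the cube at (7, -2) does not reach this height (z outside [4.5, 12.5]); After the difference (first − rest): starting from the 20×15.5 cube, the cone at (3.5, 7) lies wholly inside it (removes its full 20.98 mm² and its 16.67 mm outline becomes a hole wall); the 7.5×8 cube at (0.5, 9.5) partially overlaps it — only the 44.88 mm² overlap (of its 60.00 mm²) is removed, clipping the outline — 1 connected region. The outline is a single polygon with 17 vertices. Extrusion per mm of travel: 0.4 × 0.32 / (π × 0.875²) = 0.053216. Accumulating E over each segment gives final E = 5.1852.

G0 X0.00 Y0.00 Z4.16
G1 X20.00 Y0.00 E1.0643
G1 X20.00 Y15.50 E1.8892
G1 X8.00 Y15.50 E2.5278
G1 X8.00 Y9.50 E2.8471
G1 X4.04 Y9.50 E3.0578
G1 X5.43 Y8.93 E3.1378
G1 X6.22 Y7.00 E3.2487
G1 X5.43 Y5.07 E3.3597
G1 X3.50 Y4.28 E3.4707
G1 X1.57 Y5.07 E3.5817
G1 X0.78 Y7.00 E3.6926
G1 X1.57 Y8.93 E3.8036
G1 X2.96 Y9.50 E3.8836
G1 X0.50 Y9.50 E4.0145
G1 X0.50 Y15.50 E4.3338
G1 X0.00 Y15.50 E4.3604
G1 X0.00 Y0.00 E5.1852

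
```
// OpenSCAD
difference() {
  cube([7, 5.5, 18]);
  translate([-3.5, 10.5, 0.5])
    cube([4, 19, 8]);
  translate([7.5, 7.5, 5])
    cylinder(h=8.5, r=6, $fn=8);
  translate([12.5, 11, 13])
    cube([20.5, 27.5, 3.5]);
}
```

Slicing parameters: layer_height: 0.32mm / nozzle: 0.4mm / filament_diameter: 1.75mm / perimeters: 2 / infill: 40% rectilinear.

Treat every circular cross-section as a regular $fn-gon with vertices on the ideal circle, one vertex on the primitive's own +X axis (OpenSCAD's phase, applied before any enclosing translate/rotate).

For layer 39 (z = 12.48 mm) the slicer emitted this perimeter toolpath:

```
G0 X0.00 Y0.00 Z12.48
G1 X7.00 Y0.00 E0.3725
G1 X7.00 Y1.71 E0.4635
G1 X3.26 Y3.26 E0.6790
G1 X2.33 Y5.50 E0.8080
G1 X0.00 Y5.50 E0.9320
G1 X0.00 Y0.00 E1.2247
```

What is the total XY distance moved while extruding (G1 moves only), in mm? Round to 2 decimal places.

23.01 mm

Sum the Euclidean lengths of each G1 segment: total = 23.01 mm.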